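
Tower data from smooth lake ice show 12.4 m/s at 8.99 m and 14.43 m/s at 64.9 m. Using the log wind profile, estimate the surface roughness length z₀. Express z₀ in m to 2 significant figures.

Log law: V(z) ∝ ln(z/z₀). With r = V₁/V₂ = 12.4/14.43 = 0.85932,
r · ln(z₂/z₀) = ln(z₁/z₀) ⇒ ln z₀ = (ln z₁ − r·ln z₂)/(1 − r)
ln z₀ = (2.19611 − 0.85932×4.17285) / 0.14068 = -9.8785
z₀ = exp(-9.8785) = 0.00005126 m

z₀ ≈ 0.000051 m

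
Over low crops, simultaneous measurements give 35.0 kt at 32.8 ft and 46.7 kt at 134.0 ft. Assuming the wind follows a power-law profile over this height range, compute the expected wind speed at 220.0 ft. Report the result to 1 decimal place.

First find α: α = ln(V₂/V₁)/ln(z₂/z₁) = ln(46.7/35.0)/ln(134.0/32.8) = 0.28840/1.40741 = 0.2049
Extrapolate from 134.0 ft to 220.0 ft: V₃ = 46.7 × (220.0/134.0)^0.2049 = 46.7 × 1.1069 = 51.6938 kt

51.7 kt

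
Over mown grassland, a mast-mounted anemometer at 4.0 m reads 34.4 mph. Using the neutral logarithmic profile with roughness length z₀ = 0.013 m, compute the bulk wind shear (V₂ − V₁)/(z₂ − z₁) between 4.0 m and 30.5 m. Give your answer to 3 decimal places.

Log law: V₂ = V₁ · ln(z₂/z₀)/ln(z₁/z₀) = 34.4 × 7.7605/5.7291 = 46.5976 mph
ΔV/Δz = (46.5976 − 34.4)/(30.5 − 4.0) = 12.1976/26.5000 = 0.46029 mph/m

0.460 mph/m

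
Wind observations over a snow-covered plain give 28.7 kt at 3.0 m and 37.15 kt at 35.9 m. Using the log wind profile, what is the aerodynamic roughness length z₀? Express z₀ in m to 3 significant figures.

z₀ ≈ 0.000654 m

Log law: V(z) ∝ ln(z/z₀). With r = V₁/V₂ = 28.7/37.15 = 0.77254,
r · ln(z₂/z₀) = ln(z₁/z₀) ⇒ ln z₀ = (ln z₁ − r·ln z₂)/(1 − r)
ln z₀ = (1.09861 − 0.77254×3.58074) / 0.22746 = -7.3318
z₀ = exp(-7.3318) = 0.0006544 m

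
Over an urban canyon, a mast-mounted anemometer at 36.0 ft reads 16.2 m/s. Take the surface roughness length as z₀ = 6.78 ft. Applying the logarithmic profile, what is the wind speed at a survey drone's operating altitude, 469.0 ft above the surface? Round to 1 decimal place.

Log law: V(z) ∝ ln(z/z₀), so V₂/V₁ = ln(z₂/z₀) / ln(z₁/z₀).
ln(469.0/6.78) = 4.2366, ln(36.0/6.78) = 1.6695
V₂ = 16.2 × 4.2366/1.6695 = 16.2 × 2.5376 = 41.1091 m/s

41.1 m/s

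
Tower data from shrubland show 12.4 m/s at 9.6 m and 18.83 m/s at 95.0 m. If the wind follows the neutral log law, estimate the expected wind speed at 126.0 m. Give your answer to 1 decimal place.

19.6 m/s

Log law: V ∝ ln(z/z₀). From the pair, with r = V₁/V₂ = 0.65852,
ln z₀ = (ln z₁ − r·ln z₂)/(1 − r) = (2.2618 − 0.65852×4.5539)/0.34148 = -2.1585 → z₀ = 0.1155 m
V₃ = V₁ · ln(z₃/z₀)/ln(z₁/z₀) = 12.4 × 6.9948/4.4203 = 19.6222 m/s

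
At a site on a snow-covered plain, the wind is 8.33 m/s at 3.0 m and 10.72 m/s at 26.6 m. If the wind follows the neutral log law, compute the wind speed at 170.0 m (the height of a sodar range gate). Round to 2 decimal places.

12.75 m/s

Log law: V ∝ ln(z/z₀). From the pair, with r = V₁/V₂ = 0.77705,
ln z₀ = (ln z₁ − r·ln z₂)/(1 − r) = (1.0986 − 0.77705×3.2809)/0.22295 = -6.5075 → z₀ = 0.001492 m
V₃ = V₁ · ln(z₃/z₀)/ln(z₁/z₀) = 8.33 × 11.6433/7.6061 = 12.7514 m/s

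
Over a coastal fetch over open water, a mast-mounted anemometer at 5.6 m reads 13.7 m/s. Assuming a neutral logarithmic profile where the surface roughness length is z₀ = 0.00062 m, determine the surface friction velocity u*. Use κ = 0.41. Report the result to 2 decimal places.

Log law: V(z) = (u*/κ) · ln(z/z₀) ⇒ u* = κ · V / ln(z/z₀)
u* = 0.41 × 13.7 / ln(5.6/0.00062) = 0.41 × 13.7 / 9.1086
   = 5.6170 / 9.1086 = 0.6167 m/s

u* ≈ 0.62 m/s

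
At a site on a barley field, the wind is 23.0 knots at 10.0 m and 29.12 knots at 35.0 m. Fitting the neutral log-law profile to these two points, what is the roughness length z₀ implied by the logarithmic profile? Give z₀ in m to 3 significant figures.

z₀ ≈ 0.0902 m

Log law: V(z) ∝ ln(z/z₀). With r = V₁/V₂ = 23.0/29.12 = 0.78984,
r · ln(z₂/z₀) = ln(z₁/z₀) ⇒ ln z₀ = (ln z₁ − r·ln z₂)/(1 − r)
ln z₀ = (2.30259 − 0.78984×3.55535) / 0.21016 = -2.4055
z₀ = exp(-2.4055) = 0.09022 m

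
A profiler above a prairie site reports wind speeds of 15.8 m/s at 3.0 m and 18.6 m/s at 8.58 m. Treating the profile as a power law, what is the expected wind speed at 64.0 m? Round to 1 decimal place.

First find α: α = ln(V₂/V₁)/ln(z₂/z₁) = ln(18.6/15.8)/ln(8.58/3.0) = 0.16315/1.05082 = 0.1553
Extrapolate from 8.58 m to 64.0 m: V₃ = 18.6 × (64.0/8.58)^0.1553 = 18.6 × 1.3661 = 25.4102 m/s

25.4 m/s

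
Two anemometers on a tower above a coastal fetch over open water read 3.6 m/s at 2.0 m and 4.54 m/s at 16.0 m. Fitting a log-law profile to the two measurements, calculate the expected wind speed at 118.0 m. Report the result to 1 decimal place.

5.4 m/s

Log law: V ∝ ln(z/z₀). From the pair, with r = V₁/V₂ = 0.79295,
ln z₀ = (ln z₁ − r·ln z₂)/(1 − r) = (0.6931 − 0.79295×2.7726)/0.20705 = -7.2707 → z₀ = 0.0006956 m
V₃ = V₁ · ln(z₃/z₀)/ln(z₁/z₀) = 3.6 × 12.0414/7.9638 = 5.4432 m/s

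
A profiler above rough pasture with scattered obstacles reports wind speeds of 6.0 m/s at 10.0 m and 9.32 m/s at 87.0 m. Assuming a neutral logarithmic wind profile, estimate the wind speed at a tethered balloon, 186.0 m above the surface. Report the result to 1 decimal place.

10.5 m/s

Log law: V ∝ ln(z/z₀). From the pair, with r = V₁/V₂ = 0.64378,
ln z₀ = (ln z₁ − r·ln z₂)/(1 − r) = (2.3026 − 0.64378×4.4659)/0.35622 = -1.6070 → z₀ = 0.2005 m
V₃ = V₁ · ln(z₃/z₀)/ln(z₁/z₀) = 6.0 × 6.8328/3.9096 = 10.4861 m/s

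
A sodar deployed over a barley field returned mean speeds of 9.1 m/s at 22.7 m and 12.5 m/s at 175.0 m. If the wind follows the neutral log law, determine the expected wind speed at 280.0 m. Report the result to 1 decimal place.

Log law: V ∝ ln(z/z₀). From the pair, with r = V₁/V₂ = 0.72800,
ln z₀ = (ln z₁ − r·ln z₂)/(1 − r) = (3.1224 − 0.72800×5.1648)/0.27200 = -2.3441 → z₀ = 0.09593 m
V₃ = V₁ · ln(z₃/z₀)/ln(z₁/z₀) = 9.1 × 7.9789/5.4665 = 13.2824 m/s

13.3 m/s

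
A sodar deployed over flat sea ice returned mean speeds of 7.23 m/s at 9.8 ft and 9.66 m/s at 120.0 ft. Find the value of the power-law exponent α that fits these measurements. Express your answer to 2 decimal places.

Power law: V₂/V₁ = (z₂/z₁)^α ⇒ α = ln(V₂/V₁) / ln(z₂/z₁)
α = ln(9.66/7.23) / ln(120.0/9.8) = ln(1.3361) / ln(12.2449)
  = 0.28975 / 2.50511 = 0.11567

α ≈ 0.12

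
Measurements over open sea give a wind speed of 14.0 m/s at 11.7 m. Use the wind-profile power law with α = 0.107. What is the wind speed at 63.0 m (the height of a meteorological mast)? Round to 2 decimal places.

Power-law profile: V₂ = V₁ · (z₂/z₁)^α
V₂ = 14.0 × (63.0/11.7)^0.107 = 14.0 × (5.3846)^0.107
    = 14.0 × 1.1974 = 16.7634 m/s

16.76 m/s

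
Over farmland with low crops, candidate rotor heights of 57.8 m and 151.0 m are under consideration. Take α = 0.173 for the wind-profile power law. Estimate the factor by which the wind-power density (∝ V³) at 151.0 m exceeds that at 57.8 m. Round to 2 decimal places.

Speed ratio: V_B/V_A = (z_B/z_A)^α = (151.0/57.8)^0.173 = (2.6125)^0.173 = 1.18073
Power-density ratio: P_B/P_A = (V_B/V_A)³ = (1.18073)³ = 1.64607

1.65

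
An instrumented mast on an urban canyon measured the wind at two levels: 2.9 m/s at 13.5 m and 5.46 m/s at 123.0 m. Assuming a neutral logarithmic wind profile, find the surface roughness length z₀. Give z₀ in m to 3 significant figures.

z₀ ≈ 1.10 m

Log law: V(z) ∝ ln(z/z₀). With r = V₁/V₂ = 2.9/5.46 = 0.53114,
r · ln(z₂/z₀) = ln(z₁/z₀) ⇒ ln z₀ = (ln z₁ − r·ln z₂)/(1 − r)
ln z₀ = (2.60269 − 0.53114×4.81218) / 0.46886 = 0.0997
z₀ = exp(0.0997) = 1.105 m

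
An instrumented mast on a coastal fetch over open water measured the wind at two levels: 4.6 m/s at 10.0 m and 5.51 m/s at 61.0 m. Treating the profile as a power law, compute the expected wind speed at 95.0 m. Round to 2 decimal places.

First find α: α = ln(V₂/V₁)/ln(z₂/z₁) = ln(5.51/4.6)/ln(61.0/10.0) = 0.18051/1.80829 = 0.0998
Extrapolate from 61.0 m to 95.0 m: V₃ = 5.51 × (95.0/61.0)^0.0998 = 5.51 × 1.0452 = 5.7591 m/s

5.76 m/s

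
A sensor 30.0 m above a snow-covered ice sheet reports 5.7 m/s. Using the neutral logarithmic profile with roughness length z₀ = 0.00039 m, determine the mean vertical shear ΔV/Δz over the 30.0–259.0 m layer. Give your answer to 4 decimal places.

0.0048 m/s/m

Log law: V₂ = V₁ · ln(z₂/z₀)/ln(z₁/z₀) = 5.7 × 13.4062/11.2506 = 6.7921 m/s
ΔV/Δz = (6.7921 − 5.7)/(259.0 − 30.0) = 1.0921/229.0000 = 0.00477 m/s/m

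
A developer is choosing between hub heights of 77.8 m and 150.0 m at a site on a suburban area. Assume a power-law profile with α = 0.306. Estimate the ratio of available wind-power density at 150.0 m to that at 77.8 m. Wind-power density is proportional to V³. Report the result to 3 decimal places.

1.827

Speed ratio: V_B/V_A = (z_B/z_A)^α = (150.0/77.8)^0.306 = (1.9280)^0.306 = 1.22249
Power-density ratio: P_B/P_A = (V_B/V_A)³ = (1.22249)³ = 1.82697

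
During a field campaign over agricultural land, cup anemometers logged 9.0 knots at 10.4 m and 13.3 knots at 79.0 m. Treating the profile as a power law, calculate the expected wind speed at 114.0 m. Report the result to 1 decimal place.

First find α: α = ln(V₂/V₁)/ln(z₂/z₁) = ln(13.3/9.0)/ln(79.0/10.4) = 0.39054/2.02764 = 0.1926
Extrapolate from 79.0 m to 114.0 m: V₃ = 13.3 × (114.0/79.0)^0.1926 = 13.3 × 1.0732 = 14.2735 knots

14.3 knots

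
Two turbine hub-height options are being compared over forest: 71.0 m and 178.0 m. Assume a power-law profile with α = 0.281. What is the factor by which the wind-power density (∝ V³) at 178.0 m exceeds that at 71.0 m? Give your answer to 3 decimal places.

Speed ratio: V_B/V_A = (z_B/z_A)^α = (178.0/71.0)^0.281 = (2.5070)^0.281 = 1.29469
Power-density ratio: P_B/P_A = (V_B/V_A)³ = (1.29469)³ = 2.17017

2.170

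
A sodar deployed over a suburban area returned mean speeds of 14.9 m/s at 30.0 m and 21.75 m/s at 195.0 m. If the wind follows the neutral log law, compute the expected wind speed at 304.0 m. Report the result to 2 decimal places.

Log law: V ∝ ln(z/z₀). From the pair, with r = V₁/V₂ = 0.68506,
ln z₀ = (ln z₁ − r·ln z₂)/(1 − r) = (3.4012 − 0.68506×5.2730)/0.31494 = -0.6703 → z₀ = 0.5115 m
V₃ = V₁ · ln(z₃/z₀)/ln(z₁/z₀) = 14.9 × 6.3873/4.0715 = 23.3750 m/s

23.37 m/s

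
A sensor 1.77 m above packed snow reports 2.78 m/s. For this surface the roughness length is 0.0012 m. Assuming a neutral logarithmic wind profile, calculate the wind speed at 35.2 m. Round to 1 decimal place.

Log law: V(z) ∝ ln(z/z₀), so V₂/V₁ = ln(z₂/z₀) / ln(z₁/z₀).
ln(35.2/0.0012) = 10.2865, ln(1.77/0.0012) = 7.2964
V₂ = 2.78 × 10.2865/7.2964 = 2.78 × 1.4098 = 3.9192 m/s

3.9 m/s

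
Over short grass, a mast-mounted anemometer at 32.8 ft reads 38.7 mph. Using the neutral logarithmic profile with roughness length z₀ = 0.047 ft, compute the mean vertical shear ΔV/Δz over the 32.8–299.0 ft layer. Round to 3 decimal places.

0.049 mph/ft

Log law: V₂ = V₁ · ln(z₂/z₀)/ln(z₁/z₀) = 38.7 × 8.7581/6.5480 = 51.7616 mph
ΔV/Δz = (51.7616 − 38.7)/(299.0 − 32.8) = 13.0616/266.2000 = 0.04907 mph/ft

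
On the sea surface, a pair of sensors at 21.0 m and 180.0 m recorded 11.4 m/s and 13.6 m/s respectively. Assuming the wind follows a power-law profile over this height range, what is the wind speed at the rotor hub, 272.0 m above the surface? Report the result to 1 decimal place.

14.1 m/s

First find α: α = ln(V₂/V₁)/ln(z₂/z₁) = ln(13.6/11.4)/ln(180.0/21.0) = 0.17646/2.14843 = 0.0821
Extrapolate from 180.0 m to 272.0 m: V₃ = 13.6 × (272.0/180.0)^0.0821 = 13.6 × 1.0345 = 14.0691 m/s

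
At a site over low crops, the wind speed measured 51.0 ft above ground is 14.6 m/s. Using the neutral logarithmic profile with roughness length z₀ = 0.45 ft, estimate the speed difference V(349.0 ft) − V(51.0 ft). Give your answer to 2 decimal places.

Log law: V₂ = V₁ · ln(z₂/z₀)/ln(z₁/z₀) = 14.6 × 6.6536/4.7303 = 20.5360 m/s
ΔV = 20.5360 − 14.6 = 5.9360 m/s

5.94 m/s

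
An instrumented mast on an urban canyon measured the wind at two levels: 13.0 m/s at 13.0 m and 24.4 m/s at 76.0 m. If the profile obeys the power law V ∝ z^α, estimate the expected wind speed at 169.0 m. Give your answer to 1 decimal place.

32.4 m/s

First find α: α = ln(V₂/V₁)/ln(z₂/z₁) = ln(24.4/13.0)/ln(76.0/13.0) = 0.62963/1.76578 = 0.3566
Extrapolate from 76.0 m to 169.0 m: V₃ = 24.4 × (169.0/76.0)^0.3566 = 24.4 × 1.3297 = 32.4450 m/s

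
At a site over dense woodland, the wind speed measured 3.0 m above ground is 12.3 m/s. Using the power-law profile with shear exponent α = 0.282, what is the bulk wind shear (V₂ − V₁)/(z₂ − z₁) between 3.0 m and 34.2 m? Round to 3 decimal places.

0.389 m/s/m

Power law: V₂ = V₁ · (z₂/z₁)^α = 12.3 × (11.4000)^0.282 = 24.4316 m/s
ΔV/Δz = (24.4316 − 12.3)/(34.2 − 3.0) = 12.1316/31.2000 = 0.38883 m/s/m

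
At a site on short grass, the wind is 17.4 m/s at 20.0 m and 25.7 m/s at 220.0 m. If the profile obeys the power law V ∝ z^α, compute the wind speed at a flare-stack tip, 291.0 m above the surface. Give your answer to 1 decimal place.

26.9 m/s

First find α: α = ln(V₂/V₁)/ln(z₂/z₁) = ln(25.7/17.4)/ln(220.0/20.0) = 0.39002/2.39790 = 0.1627
Extrapolate from 220.0 m to 291.0 m: V₃ = 25.7 × (291.0/220.0)^0.1627 = 25.7 × 1.0465 = 26.8962 m/s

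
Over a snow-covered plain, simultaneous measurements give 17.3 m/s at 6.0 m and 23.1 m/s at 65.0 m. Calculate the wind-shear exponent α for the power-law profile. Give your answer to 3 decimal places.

Power law: V₂/V₁ = (z₂/z₁)^α ⇒ α = ln(V₂/V₁) / ln(z₂/z₁)
α = ln(23.1/17.3) / ln(65.0/6.0) = ln(1.3353) / ln(10.8333)
  = 0.28913 / 2.38263 = 0.12135

α ≈ 0.121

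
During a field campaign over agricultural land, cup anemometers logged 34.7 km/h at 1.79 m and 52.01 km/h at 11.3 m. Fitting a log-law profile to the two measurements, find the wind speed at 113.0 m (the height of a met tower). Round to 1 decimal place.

Log law: V ∝ ln(z/z₀). From the pair, with r = V₁/V₂ = 0.66718,
ln z₀ = (ln z₁ − r·ln z₂)/(1 − r) = (0.5822 − 0.66718×2.4248)/0.33282 = -3.1115 → z₀ = 0.04454 m
V₃ = V₁ · ln(z₃/z₀)/ln(z₁/z₀) = 34.7 × 7.8389/3.6937 = 73.6414 km/h

73.6 km/h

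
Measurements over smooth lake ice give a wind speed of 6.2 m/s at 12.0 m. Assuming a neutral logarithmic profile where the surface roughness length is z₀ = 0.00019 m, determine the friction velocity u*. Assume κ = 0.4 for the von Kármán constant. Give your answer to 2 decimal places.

u* ≈ 0.22 m/s

Log law: V(z) = (u*/κ) · ln(z/z₀) ⇒ u* = κ · V / ln(z/z₀)
u* = 0.4 × 6.2 / ln(12.0/0.00019) = 0.4 × 6.2 / 11.0534
   = 2.4800 / 11.0534 = 0.2244 m/s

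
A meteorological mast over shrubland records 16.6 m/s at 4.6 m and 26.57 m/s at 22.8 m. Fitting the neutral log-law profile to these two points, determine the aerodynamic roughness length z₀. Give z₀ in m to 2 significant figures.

z₀ ≈ 0.32 m

Log law: V(z) ∝ ln(z/z₀). With r = V₁/V₂ = 16.6/26.57 = 0.62476,
r · ln(z₂/z₀) = ln(z₁/z₀) ⇒ ln z₀ = (ln z₁ − r·ln z₂)/(1 − r)
ln z₀ = (1.52606 − 0.62476×3.12676) / 0.37524 = -1.1391
z₀ = exp(-1.1391) = 0.3201 m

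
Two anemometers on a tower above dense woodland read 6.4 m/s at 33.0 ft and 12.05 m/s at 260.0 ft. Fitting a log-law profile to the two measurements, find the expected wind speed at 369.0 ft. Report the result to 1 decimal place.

Log law: V ∝ ln(z/z₀). From the pair, with r = V₁/V₂ = 0.53112,
ln z₀ = (ln z₁ − r·ln z₂)/(1 − r) = (3.4965 − 0.53112×5.5607)/0.46888 = 1.1583 → z₀ = 3.185 ft
V₃ = V₁ · ln(z₃/z₀)/ln(z₁/z₀) = 6.4 × 4.7525/2.3382 = 13.0083 m/s

13.0 m/s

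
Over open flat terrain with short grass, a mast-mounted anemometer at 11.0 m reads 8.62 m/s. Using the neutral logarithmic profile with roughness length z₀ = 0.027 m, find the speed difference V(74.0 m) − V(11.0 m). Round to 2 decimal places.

2.73 m/s

Log law: V₂ = V₁ · ln(z₂/z₀)/ln(z₁/z₀) = 8.62 × 7.9160/6.0098 = 11.3541 m/s
ΔV = 11.3541 − 8.62 = 2.7341 m/s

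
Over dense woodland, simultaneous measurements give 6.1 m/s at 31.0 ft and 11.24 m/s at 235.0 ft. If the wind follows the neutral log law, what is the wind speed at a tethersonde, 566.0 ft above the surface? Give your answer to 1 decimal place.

Log law: V ∝ ln(z/z₀). From the pair, with r = V₁/V₂ = 0.54270,
ln z₀ = (ln z₁ − r·ln z₂)/(1 − r) = (3.4340 − 0.54270×5.4596)/0.45730 = 1.0301 → z₀ = 2.801 ft
V₃ = V₁ · ln(z₃/z₀)/ln(z₁/z₀) = 6.1 × 5.3085/2.4039 = 13.4705 m/s

13.5 m/s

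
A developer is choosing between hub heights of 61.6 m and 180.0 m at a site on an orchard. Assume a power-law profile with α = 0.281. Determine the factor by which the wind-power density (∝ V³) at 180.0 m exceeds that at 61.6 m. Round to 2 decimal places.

Speed ratio: V_B/V_A = (z_B/z_A)^α = (180.0/61.6)^0.281 = (2.9221)^0.281 = 1.35163
Power-density ratio: P_B/P_A = (V_B/V_A)³ = (1.35163)³ = 2.46932

2.47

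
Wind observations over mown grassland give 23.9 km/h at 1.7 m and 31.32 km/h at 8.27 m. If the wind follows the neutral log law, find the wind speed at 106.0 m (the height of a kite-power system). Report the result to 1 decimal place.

43.3 km/h

Log law: V ∝ ln(z/z₀). From the pair, with r = V₁/V₂ = 0.76309,
ln z₀ = (ln z₁ − r·ln z₂)/(1 − r) = (0.5306 − 0.76309×2.1126)/0.23691 = -4.5651 → z₀ = 0.01041 m
V₃ = V₁ · ln(z₃/z₀)/ln(z₁/z₀) = 23.9 × 9.2285/5.0957 = 43.2839 km/h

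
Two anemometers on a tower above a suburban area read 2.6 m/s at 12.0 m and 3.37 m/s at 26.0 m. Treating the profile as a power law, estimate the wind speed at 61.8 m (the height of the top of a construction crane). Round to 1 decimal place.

4.5 m/s

First find α: α = ln(V₂/V₁)/ln(z₂/z₁) = ln(3.37/2.6)/ln(26.0/12.0) = 0.25940/0.77319 = 0.3355
Extrapolate from 26.0 m to 61.8 m: V₃ = 3.37 × (61.8/26.0)^0.3355 = 3.37 × 1.3371 = 4.5059 m/s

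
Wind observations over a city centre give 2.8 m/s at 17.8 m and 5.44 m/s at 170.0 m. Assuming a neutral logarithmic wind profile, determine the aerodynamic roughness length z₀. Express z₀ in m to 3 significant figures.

z₀ ≈ 1.63 m

Log law: V(z) ∝ ln(z/z₀). With r = V₁/V₂ = 2.8/5.44 = 0.51471,
r · ln(z₂/z₀) = ln(z₁/z₀) ⇒ ln z₀ = (ln z₁ − r·ln z₂)/(1 − r)
ln z₀ = (2.87920 − 0.51471×5.13580) / 0.48529 = 0.4858
z₀ = exp(0.4858) = 1.626 m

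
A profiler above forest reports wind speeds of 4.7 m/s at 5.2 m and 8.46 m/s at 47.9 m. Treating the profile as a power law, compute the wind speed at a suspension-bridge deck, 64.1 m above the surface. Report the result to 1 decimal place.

First find α: α = ln(V₂/V₁)/ln(z₂/z₁) = ln(8.46/4.7)/ln(47.9/5.2) = 0.58779/2.22046 = 0.2647
Extrapolate from 47.9 m to 64.1 m: V₃ = 8.46 × (64.1/47.9)^0.2647 = 8.46 × 1.0802 = 9.1382 m/s

9.1 m/s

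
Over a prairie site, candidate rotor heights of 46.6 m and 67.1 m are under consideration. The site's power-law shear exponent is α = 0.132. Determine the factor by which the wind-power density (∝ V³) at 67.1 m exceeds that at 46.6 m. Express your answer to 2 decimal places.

Speed ratio: V_B/V_A = (z_B/z_A)^α = (67.1/46.6)^0.132 = (1.4399)^0.132 = 1.04930
Power-density ratio: P_B/P_A = (V_B/V_A)³ = (1.04930)³ = 1.15532

1.16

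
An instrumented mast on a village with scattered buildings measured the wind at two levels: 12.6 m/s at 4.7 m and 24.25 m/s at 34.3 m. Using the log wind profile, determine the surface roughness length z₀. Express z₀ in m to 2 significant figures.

z₀ ≈ 0.55 m

Log law: V(z) ∝ ln(z/z₀). With r = V₁/V₂ = 12.6/24.25 = 0.51959,
r · ln(z₂/z₀) = ln(z₁/z₀) ⇒ ln z₀ = (ln z₁ − r·ln z₂)/(1 − r)
ln z₀ = (1.54756 − 0.51959×3.53515) / 0.48041 = -0.6021
z₀ = exp(-0.6021) = 0.5477 m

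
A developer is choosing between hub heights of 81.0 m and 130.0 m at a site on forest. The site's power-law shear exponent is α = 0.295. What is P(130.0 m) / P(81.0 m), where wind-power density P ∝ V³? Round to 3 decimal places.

Speed ratio: V_B/V_A = (z_B/z_A)^α = (130.0/81.0)^0.295 = (1.6049)^0.295 = 1.14977
Power-density ratio: P_B/P_A = (V_B/V_A)³ = (1.14977)³ = 1.51995

1.520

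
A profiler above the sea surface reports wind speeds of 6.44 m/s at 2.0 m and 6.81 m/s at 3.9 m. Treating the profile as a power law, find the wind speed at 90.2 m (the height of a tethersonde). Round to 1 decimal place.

First find α: α = ln(V₂/V₁)/ln(z₂/z₁) = ln(6.81/6.44)/ln(3.9/2.0) = 0.05586/0.66783 = 0.0836
Extrapolate from 3.9 m to 90.2 m: V₃ = 6.81 × (90.2/3.9)^0.0836 = 6.81 × 1.3005 = 8.8564 m/s

8.9 m/s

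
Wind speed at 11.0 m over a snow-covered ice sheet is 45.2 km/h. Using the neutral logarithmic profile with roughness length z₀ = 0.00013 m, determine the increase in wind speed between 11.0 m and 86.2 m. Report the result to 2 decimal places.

8.20 km/h

Log law: V₂ = V₁ · ln(z₂/z₀)/ln(z₁/z₀) = 45.2 × 13.4046/11.3459 = 53.4018 km/h
ΔV = 53.4018 − 45.2 = 8.2018 km/h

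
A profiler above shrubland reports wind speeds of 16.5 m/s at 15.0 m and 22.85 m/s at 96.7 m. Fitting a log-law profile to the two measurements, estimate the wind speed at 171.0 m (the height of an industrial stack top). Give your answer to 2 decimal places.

Log law: V ∝ ln(z/z₀). From the pair, with r = V₁/V₂ = 0.72210,
ln z₀ = (ln z₁ − r·ln z₂)/(1 − r) = (2.7081 − 0.72210×4.5716)/0.27790 = -2.1343 → z₀ = 0.1183 m
V₃ = V₁ · ln(z₃/z₀)/ln(z₁/z₀) = 16.5 × 7.2759/4.8423 = 24.7924 m/s

24.79 m/s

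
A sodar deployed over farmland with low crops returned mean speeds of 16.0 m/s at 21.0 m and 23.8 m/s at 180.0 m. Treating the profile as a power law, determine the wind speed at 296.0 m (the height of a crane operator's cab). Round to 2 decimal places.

First find α: α = ln(V₂/V₁)/ln(z₂/z₁) = ln(23.8/16.0)/ln(180.0/21.0) = 0.39710/2.14843 = 0.1848
Extrapolate from 180.0 m to 296.0 m: V₃ = 23.8 × (296.0/180.0)^0.1848 = 23.8 × 1.0963 = 26.0918 m/s

26.09 m/s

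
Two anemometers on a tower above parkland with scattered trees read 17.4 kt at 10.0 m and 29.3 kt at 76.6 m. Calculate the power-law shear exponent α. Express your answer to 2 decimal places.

Power law: V₂/V₁ = (z₂/z₁)^α ⇒ α = ln(V₂/V₁) / ln(z₂/z₁)
α = ln(29.3/17.4) / ln(76.6/10.0) = ln(1.6839) / ln(7.6600)
  = 0.52112 / 2.03601 = 0.25595

α ≈ 0.26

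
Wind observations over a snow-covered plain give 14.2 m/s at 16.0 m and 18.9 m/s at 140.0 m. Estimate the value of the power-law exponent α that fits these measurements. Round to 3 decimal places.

α ≈ 0.132

Power law: V₂/V₁ = (z₂/z₁)^α ⇒ α = ln(V₂/V₁) / ln(z₂/z₁)
α = ln(18.9/14.2) / ln(140.0/16.0) = ln(1.3310) / ln(8.7500)
  = 0.28592 / 2.16905 = 0.13182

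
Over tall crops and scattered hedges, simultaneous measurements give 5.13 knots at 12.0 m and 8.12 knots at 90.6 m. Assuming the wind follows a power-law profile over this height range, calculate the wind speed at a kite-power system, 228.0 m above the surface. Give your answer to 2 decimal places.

First find α: α = ln(V₂/V₁)/ln(z₂/z₁) = ln(8.12/5.13)/ln(90.6/12.0) = 0.45922/2.02155 = 0.2272
Extrapolate from 90.6 m to 228.0 m: V₃ = 8.12 × (228.0/90.6)^0.2272 = 8.12 × 1.2332 = 10.0139 knots

10.01 knots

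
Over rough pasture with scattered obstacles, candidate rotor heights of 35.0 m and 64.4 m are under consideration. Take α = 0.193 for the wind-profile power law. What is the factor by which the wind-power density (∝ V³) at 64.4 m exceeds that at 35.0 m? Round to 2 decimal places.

Speed ratio: V_B/V_A = (z_B/z_A)^α = (64.4/35.0)^0.193 = (1.8400)^0.193 = 1.12489
Power-density ratio: P_B/P_A = (V_B/V_A)³ = (1.12489)³ = 1.42341

1.42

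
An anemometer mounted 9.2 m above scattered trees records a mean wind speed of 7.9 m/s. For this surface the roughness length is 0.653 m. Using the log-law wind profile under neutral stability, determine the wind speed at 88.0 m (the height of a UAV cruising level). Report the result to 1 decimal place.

Log law: V(z) ∝ ln(z/z₀), so V₂/V₁ = ln(z₂/z₀) / ln(z₁/z₀).
ln(88.0/0.653) = 4.9035, ln(9.2/0.653) = 2.6454
V₂ = 7.9 × 4.9035/2.6454 = 7.9 × 1.8536 = 14.6435 m/s

14.6 m/s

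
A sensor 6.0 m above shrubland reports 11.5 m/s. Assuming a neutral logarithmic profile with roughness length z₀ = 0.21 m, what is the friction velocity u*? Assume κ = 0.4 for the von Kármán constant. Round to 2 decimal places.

u* ≈ 1.37 m/s

Log law: V(z) = (u*/κ) · ln(z/z₀) ⇒ u* = κ · V / ln(z/z₀)
u* = 0.4 × 11.5 / ln(6.0/0.21) = 0.4 × 11.5 / 3.3524
   = 4.6000 / 3.3524 = 1.3721 m/s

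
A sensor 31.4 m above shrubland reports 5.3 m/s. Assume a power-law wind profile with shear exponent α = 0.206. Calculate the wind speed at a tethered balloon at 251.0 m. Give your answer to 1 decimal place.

Power-law profile: V₂ = V₁ · (z₂/z₁)^α
V₂ = 5.3 × (251.0/31.4)^0.206 = 5.3 × (7.9936)^0.206
    = 5.3 × 1.5345 = 8.1328 m/s

8.1 m/s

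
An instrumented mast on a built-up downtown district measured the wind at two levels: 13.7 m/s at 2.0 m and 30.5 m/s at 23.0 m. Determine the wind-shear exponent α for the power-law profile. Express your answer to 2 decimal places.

Power law: V₂/V₁ = (z₂/z₁)^α ⇒ α = ln(V₂/V₁) / ln(z₂/z₁)
α = ln(30.5/13.7) / ln(23.0/2.0) = ln(2.2263) / ln(11.5000)
  = 0.80033 / 2.44235 = 0.32769

α ≈ 0.33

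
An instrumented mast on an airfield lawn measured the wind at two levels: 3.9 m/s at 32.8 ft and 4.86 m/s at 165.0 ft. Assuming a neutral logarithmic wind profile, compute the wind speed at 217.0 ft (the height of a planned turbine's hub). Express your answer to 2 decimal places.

5.02 m/s

Log law: V ∝ ln(z/z₀). From the pair, with r = V₁/V₂ = 0.80247,
ln z₀ = (ln z₁ − r·ln z₂)/(1 − r) = (3.4904 − 0.80247×5.1059)/0.19753 = -3.0726 → z₀ = 0.04630 ft
V₃ = V₁ · ln(z₃/z₀)/ln(z₁/z₀) = 3.9 × 8.4525/6.5630 = 5.0228 m/s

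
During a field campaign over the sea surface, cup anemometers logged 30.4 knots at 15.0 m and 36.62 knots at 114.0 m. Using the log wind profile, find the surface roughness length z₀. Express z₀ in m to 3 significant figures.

Log law: V(z) ∝ ln(z/z₀). With r = V₁/V₂ = 30.4/36.62 = 0.83015,
r · ln(z₂/z₀) = ln(z₁/z₀) ⇒ ln z₀ = (ln z₁ − r·ln z₂)/(1 − r)
ln z₀ = (2.70805 − 0.83015×4.73620) / 0.16985 = -7.2044
z₀ = exp(-7.2044) = 0.0007433 m

z₀ ≈ 0.000743 m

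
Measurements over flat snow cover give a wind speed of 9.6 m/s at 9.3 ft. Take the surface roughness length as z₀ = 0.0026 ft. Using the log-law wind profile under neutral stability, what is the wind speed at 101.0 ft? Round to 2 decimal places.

Log law: V(z) ∝ ln(z/z₀), so V₂/V₁ = ln(z₂/z₀) / ln(z₁/z₀).
ln(101.0/0.0026) = 10.5674, ln(9.3/0.0026) = 8.1823
V₂ = 9.6 × 10.5674/8.1823 = 9.6 × 1.2915 = 12.3984 m/s

12.40 m/s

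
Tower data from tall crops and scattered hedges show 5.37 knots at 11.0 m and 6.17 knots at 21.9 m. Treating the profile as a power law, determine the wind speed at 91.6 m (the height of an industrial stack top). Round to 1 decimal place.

First find α: α = ln(V₂/V₁)/ln(z₂/z₁) = ln(6.17/5.37)/ln(21.9/11.0) = 0.13887/0.68859 = 0.2017
Extrapolate from 21.9 m to 91.6 m: V₃ = 6.17 × (91.6/21.9)^0.2017 = 6.17 × 1.3345 = 8.2341 knots

8.2 knots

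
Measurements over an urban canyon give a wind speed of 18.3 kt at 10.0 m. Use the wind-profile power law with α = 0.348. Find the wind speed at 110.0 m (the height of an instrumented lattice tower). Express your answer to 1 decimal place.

42.2 kt

Power-law profile: V₂ = V₁ · (z₂/z₁)^α
V₂ = 18.3 × (110.0/10.0)^0.348 = 18.3 × (11.0000)^0.348
    = 18.3 × 2.3036 = 42.1556 kt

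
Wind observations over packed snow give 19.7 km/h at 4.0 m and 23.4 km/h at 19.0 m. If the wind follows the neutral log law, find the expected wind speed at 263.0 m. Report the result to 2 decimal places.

Log law: V ∝ ln(z/z₀). From the pair, with r = V₁/V₂ = 0.84188,
ln z₀ = (ln z₁ − r·ln z₂)/(1 − r) = (1.3863 − 0.84188×2.9444)/0.15812 = -6.9098 → z₀ = 0.0009980 m
V₃ = V₁ · ln(z₃/z₀)/ln(z₁/z₀) = 19.7 × 12.4819/8.2961 = 29.6398 km/h

29.64 km/h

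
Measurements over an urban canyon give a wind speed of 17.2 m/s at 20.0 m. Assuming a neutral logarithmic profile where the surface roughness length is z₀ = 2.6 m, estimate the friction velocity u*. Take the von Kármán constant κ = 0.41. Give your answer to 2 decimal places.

Log law: V(z) = (u*/κ) · ln(z/z₀) ⇒ u* = κ · V / ln(z/z₀)
u* = 0.41 × 17.2 / ln(20.0/2.6) = 0.41 × 17.2 / 2.0402
   = 7.0520 / 2.0402 = 3.4565 m/s

u* ≈ 3.46 m/s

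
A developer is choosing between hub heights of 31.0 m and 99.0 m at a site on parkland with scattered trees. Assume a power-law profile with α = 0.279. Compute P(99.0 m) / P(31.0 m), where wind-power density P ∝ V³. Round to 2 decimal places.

Speed ratio: V_B/V_A = (z_B/z_A)^α = (99.0/31.0)^0.279 = (3.1935)^0.279 = 1.38259
Power-density ratio: P_B/P_A = (V_B/V_A)³ = (1.38259)³ = 2.64288

2.64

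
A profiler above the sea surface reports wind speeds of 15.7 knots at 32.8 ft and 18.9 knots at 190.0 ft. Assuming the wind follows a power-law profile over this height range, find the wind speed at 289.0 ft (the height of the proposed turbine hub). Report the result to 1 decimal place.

First find α: α = ln(V₂/V₁)/ln(z₂/z₁) = ln(18.9/15.7)/ln(190.0/32.8) = 0.18550/1.75660 = 0.1056
Extrapolate from 190.0 ft to 289.0 ft: V₃ = 18.9 × (289.0/190.0)^0.1056 = 18.9 × 1.0453 = 19.7559 knots

19.8 knots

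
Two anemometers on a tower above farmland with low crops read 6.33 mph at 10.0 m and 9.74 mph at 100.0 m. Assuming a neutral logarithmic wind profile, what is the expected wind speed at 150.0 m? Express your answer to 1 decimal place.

Log law: V ∝ ln(z/z₀). From the pair, with r = V₁/V₂ = 0.64990,
ln z₀ = (ln z₁ − r·ln z₂)/(1 − r) = (2.3026 − 0.64990×4.6052)/0.35010 = -1.9717 → z₀ = 0.1392 m
V₃ = V₁ · ln(z₃/z₀)/ln(z₁/z₀) = 6.33 × 6.9824/4.2743 = 10.3405 mph

10.3 mph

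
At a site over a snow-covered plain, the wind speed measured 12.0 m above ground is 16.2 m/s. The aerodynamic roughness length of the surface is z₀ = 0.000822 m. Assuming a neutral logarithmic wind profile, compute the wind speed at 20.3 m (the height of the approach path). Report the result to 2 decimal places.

17.09 m/s

Log law: V(z) ∝ ln(z/z₀), so V₂/V₁ = ln(z₂/z₀) / ln(z₁/z₀).
ln(20.3/0.000822) = 10.1144, ln(12.0/0.000822) = 9.5887
V₂ = 16.2 × 10.1144/9.5887 = 16.2 × 1.0548 = 17.0882 m/s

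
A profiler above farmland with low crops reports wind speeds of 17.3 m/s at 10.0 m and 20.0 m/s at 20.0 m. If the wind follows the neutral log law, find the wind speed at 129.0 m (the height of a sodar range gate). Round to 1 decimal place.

27.3 m/s

Log law: V ∝ ln(z/z₀). From the pair, with r = V₁/V₂ = 0.86500,
ln z₀ = (ln z₁ − r·ln z₂)/(1 − r) = (2.3026 − 0.86500×2.9957)/0.13500 = -2.1387 → z₀ = 0.1178 m
V₃ = V₁ · ln(z₃/z₀)/ln(z₁/z₀) = 17.3 × 6.9985/4.4413 = 27.2611 m/s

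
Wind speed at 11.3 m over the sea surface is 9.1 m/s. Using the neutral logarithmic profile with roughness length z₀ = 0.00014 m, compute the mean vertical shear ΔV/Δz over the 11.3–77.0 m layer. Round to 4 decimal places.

Log law: V₂ = V₁ · ln(z₂/z₀)/ln(z₁/z₀) = 9.1 × 13.2177/11.2987 = 10.6456 m/s
ΔV/Δz = (10.6456 − 9.1)/(77.0 − 11.3) = 1.5456/65.7000 = 0.02352 m/s/m

0.0235 m/s/m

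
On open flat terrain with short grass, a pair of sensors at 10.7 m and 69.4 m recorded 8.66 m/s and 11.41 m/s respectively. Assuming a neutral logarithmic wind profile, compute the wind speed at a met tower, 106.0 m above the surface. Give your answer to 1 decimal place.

12.0 m/s

Log law: V ∝ ln(z/z₀). From the pair, with r = V₁/V₂ = 0.75898,
ln z₀ = (ln z₁ − r·ln z₂)/(1 − r) = (2.3702 − 0.75898×4.2399)/0.24102 = -3.5174 → z₀ = 0.02968 m
V₃ = V₁ · ln(z₃/z₀)/ln(z₁/z₀) = 8.66 × 8.1809/5.8877 = 12.0330 m/s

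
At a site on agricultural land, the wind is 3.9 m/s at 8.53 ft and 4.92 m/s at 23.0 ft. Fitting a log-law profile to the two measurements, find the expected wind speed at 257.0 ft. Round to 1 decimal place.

7.4 m/s

Log law: V ∝ ln(z/z₀). From the pair, with r = V₁/V₂ = 0.79268,
ln z₀ = (ln z₁ − r·ln z₂)/(1 − r) = (2.1436 − 0.79268×3.1355)/0.20732 = -1.6490 → z₀ = 0.1922 ft
V₃ = V₁ · ln(z₃/z₀)/ln(z₁/z₀) = 3.9 × 7.1981/3.7926 = 7.4019 m/s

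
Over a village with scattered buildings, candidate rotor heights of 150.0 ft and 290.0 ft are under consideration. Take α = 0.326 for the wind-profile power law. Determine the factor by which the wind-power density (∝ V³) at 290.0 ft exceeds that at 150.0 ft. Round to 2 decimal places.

1.91

Speed ratio: V_B/V_A = (z_B/z_A)^α = (290.0/150.0)^0.326 = (1.9333)^0.326 = 1.23976
Power-density ratio: P_B/P_A = (V_B/V_A)³ = (1.23976)³ = 1.90550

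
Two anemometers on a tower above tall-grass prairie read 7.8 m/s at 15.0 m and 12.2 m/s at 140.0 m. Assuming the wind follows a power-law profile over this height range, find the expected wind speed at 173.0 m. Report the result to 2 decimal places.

First find α: α = ln(V₂/V₁)/ln(z₂/z₁) = ln(12.2/7.8)/ln(140.0/15.0) = 0.44731/2.23359 = 0.2003
Extrapolate from 140.0 m to 173.0 m: V₃ = 12.2 × (173.0/140.0)^0.2003 = 12.2 × 1.0433 = 12.7282 m/s

12.73 m/s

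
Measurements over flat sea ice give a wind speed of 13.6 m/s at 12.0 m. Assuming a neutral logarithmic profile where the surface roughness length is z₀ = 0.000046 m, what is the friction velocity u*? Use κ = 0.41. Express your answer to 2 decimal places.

Log law: V(z) = (u*/κ) · ln(z/z₀) ⇒ u* = κ · V / ln(z/z₀)
u* = 0.41 × 13.6 / ln(12.0/0.000046) = 0.41 × 13.6 / 12.4718
   = 5.5760 / 12.4718 = 0.4471 m/s

u* ≈ 0.45 m/s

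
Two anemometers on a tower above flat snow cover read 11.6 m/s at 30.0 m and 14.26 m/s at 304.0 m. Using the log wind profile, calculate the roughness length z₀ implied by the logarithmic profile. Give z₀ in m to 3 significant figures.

z₀ ≈ 0.00123 m

Log law: V(z) ∝ ln(z/z₀). With r = V₁/V₂ = 11.6/14.26 = 0.81346,
r · ln(z₂/z₀) = ln(z₁/z₀) ⇒ ln z₀ = (ln z₁ − r·ln z₂)/(1 − r)
ln z₀ = (3.40120 − 0.81346×5.71703) / 0.18654 = -6.6979
z₀ = exp(-6.6979) = 0.001233 m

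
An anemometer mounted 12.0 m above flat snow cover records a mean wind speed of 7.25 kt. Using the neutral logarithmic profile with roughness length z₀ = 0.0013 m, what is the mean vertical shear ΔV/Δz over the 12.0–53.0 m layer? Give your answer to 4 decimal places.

0.0288 kt/m

Log law: V₂ = V₁ · ln(z₂/z₀)/ln(z₁/z₀) = 7.25 × 10.6157/9.1303 = 8.4295 kt
ΔV/Δz = (8.4295 − 7.25)/(53.0 − 12.0) = 1.1795/41.0000 = 0.02877 kt/m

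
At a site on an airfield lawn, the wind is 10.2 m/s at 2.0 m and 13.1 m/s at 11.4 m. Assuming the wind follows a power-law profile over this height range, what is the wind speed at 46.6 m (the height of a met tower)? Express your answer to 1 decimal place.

16.0 m/s

First find α: α = ln(V₂/V₁)/ln(z₂/z₁) = ln(13.1/10.2)/ln(11.4/2.0) = 0.25022/1.74047 = 0.1438
Extrapolate from 11.4 m to 46.6 m: V₃ = 13.1 × (46.6/11.4)^0.1438 = 13.1 × 1.2244 = 16.0392 m/s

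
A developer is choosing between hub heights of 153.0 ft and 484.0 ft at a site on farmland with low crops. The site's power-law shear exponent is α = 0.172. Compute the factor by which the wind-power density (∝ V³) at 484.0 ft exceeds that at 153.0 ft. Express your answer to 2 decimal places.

1.81

Speed ratio: V_B/V_A = (z_B/z_A)^α = (484.0/153.0)^0.172 = (3.1634)^0.172 = 1.21906
Power-density ratio: P_B/P_A = (V_B/V_A)³ = (1.21906)³ = 1.81167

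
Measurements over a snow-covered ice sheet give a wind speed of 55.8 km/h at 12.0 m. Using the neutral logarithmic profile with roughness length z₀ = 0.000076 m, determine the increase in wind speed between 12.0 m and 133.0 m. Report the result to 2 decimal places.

Log law: V₂ = V₁ · ln(z₂/z₀)/ln(z₁/z₀) = 55.8 × 14.3751/11.9697 = 67.0136 km/h
ΔV = 67.0136 − 55.8 = 11.2136 km/h

11.21 km/h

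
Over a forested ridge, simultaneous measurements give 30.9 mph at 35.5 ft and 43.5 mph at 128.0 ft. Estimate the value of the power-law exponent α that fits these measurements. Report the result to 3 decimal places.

Power law: V₂/V₁ = (z₂/z₁)^α ⇒ α = ln(V₂/V₁) / ln(z₂/z₁)
α = ln(43.5/30.9) / ln(128.0/35.5) = ln(1.4078) / ln(3.6056)
  = 0.34200 / 1.28250 = 0.26667

α ≈ 0.267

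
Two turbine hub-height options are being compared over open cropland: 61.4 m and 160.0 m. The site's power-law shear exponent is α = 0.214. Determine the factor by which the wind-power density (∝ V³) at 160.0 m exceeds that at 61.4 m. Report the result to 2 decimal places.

1.85

Speed ratio: V_B/V_A = (z_B/z_A)^α = (160.0/61.4)^0.214 = (2.6059)^0.214 = 1.22748
Power-density ratio: P_B/P_A = (V_B/V_A)³ = (1.22748)³ = 1.84944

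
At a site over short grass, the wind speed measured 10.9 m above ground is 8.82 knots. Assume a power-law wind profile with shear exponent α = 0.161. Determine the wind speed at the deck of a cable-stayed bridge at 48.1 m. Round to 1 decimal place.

Power-law profile: V₂ = V₁ · (z₂/z₁)^α
V₂ = 8.82 × (48.1/10.9)^0.161 = 8.82 × (4.4128)^0.161
    = 8.82 × 1.2700 = 11.2013 knots

11.2 knots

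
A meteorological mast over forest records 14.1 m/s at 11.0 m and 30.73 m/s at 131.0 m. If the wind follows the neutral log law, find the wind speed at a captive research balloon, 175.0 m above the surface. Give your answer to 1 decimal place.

32.7 m/s

Log law: V ∝ ln(z/z₀). From the pair, with r = V₁/V₂ = 0.45884,
ln z₀ = (ln z₁ − r·ln z₂)/(1 − r) = (2.3979 − 0.45884×4.8752)/0.54116 = 0.2975 → z₀ = 1.346 m
V₃ = V₁ · ln(z₃/z₀)/ln(z₁/z₀) = 14.1 × 4.8673/2.1004 = 32.6740 m/s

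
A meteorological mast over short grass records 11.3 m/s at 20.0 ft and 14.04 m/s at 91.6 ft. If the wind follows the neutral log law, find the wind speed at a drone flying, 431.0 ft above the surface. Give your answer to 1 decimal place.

16.8 m/s

Log law: V ∝ ln(z/z₀). From the pair, with r = V₁/V₂ = 0.80484,
ln z₀ = (ln z₁ − r·ln z₂)/(1 − r) = (2.9957 − 0.80484×4.5174)/0.19516 = -3.2799 → z₀ = 0.03763 ft
V₃ = V₁ · ln(z₃/z₀)/ln(z₁/z₀) = 11.3 × 9.3460/6.2756 = 16.8286 m/s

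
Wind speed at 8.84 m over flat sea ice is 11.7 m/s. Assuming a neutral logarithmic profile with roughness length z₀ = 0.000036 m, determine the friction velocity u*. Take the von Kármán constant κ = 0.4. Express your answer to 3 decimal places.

Log law: V(z) = (u*/κ) · ln(z/z₀) ⇒ u* = κ · V / ln(z/z₀)
u* = 0.4 × 11.7 / ln(8.84/0.000036) = 0.4 × 11.7 / 12.4113
   = 4.6800 / 12.4113 = 0.3771 m/s

u* ≈ 0.377 m/s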